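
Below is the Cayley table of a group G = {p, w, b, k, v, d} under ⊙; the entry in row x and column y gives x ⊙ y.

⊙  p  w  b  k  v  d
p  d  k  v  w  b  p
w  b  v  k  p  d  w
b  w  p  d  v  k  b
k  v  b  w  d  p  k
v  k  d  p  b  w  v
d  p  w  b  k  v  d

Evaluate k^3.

k^1 = k
k^2 = k ⊙ k = d
k^3 = d ⊙ k = k

k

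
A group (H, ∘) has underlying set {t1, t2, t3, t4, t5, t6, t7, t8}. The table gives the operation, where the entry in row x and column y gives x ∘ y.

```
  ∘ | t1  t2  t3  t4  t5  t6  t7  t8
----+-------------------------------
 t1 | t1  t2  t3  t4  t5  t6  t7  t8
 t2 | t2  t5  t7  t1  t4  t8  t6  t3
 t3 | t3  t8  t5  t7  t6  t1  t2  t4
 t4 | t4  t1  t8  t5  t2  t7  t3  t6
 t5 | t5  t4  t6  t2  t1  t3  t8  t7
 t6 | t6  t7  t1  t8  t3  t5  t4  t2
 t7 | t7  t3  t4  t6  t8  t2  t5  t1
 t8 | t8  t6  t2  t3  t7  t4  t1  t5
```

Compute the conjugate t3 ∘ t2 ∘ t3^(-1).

The identity is t1. In row t3, the entry t1 sits in column t6, so t3^(-1) = t6.
t3 ∘ t2 = t8
t8 ∘ t6 = t4

t4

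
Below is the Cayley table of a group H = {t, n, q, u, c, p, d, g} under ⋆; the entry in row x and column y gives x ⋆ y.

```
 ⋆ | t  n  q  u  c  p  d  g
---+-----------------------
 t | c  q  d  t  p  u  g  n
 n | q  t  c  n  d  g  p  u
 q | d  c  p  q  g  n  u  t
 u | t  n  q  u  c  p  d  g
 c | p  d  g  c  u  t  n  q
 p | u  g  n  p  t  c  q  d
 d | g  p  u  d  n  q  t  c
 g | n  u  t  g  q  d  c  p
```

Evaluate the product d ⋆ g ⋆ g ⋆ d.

u

d ⋆ g = c
c ⋆ g = q
q ⋆ d = u
(Structurally, H here is isomorphic to the cyclic group Z_8.)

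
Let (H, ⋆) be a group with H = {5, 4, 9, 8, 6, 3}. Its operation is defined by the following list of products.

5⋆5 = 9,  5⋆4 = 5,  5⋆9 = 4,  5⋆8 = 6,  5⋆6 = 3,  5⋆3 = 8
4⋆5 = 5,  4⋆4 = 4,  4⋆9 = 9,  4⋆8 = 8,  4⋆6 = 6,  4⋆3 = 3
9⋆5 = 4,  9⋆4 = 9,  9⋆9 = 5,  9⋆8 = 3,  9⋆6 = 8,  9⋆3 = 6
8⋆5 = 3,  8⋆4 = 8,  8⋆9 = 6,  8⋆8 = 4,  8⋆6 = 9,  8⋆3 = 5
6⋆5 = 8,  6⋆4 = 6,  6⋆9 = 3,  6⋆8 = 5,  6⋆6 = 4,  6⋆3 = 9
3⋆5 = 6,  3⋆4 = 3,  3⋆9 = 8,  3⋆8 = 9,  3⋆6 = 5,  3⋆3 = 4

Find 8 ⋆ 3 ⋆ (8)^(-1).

6

The identity is 4. In row 8, the entry 4 sits in column 8, so 8^(-1) = 8.
8 ⋆ 3 = 5
5 ⋆ 8 = 6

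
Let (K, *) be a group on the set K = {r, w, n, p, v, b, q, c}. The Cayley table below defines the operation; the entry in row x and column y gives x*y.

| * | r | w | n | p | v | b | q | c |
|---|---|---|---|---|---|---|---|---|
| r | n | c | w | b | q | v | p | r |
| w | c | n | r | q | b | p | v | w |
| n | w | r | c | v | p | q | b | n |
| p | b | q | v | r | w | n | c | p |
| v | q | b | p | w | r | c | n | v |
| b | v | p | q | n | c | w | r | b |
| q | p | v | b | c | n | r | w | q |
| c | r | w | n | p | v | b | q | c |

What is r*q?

Read row r, column q: r*q = p.

p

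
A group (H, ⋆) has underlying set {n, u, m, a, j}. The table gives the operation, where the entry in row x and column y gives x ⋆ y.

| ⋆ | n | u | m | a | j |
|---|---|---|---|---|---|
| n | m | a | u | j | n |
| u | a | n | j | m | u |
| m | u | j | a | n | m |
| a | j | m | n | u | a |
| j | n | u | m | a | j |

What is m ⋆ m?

Read row m, column m: m ⋆ m = a.

a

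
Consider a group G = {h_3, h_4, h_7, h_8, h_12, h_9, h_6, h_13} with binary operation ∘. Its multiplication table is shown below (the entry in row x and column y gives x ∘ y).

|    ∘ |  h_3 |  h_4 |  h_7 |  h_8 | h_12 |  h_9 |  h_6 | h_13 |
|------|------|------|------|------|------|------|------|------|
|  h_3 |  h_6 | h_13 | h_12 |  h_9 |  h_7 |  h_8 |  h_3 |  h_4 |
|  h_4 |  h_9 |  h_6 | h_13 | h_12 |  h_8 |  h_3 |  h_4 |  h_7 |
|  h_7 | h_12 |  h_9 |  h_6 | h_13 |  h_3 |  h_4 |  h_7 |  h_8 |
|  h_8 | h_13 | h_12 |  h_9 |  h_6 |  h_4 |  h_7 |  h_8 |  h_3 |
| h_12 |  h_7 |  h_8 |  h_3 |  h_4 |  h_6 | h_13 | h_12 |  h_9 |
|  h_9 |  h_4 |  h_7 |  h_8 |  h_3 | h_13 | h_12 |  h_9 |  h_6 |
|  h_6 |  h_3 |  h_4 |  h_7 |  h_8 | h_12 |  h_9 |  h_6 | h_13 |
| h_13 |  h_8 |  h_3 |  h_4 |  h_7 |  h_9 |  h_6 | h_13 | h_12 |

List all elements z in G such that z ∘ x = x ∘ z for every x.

An element z is central iff its row equals its column in the table.
For h_3: h_3 ∘ h_9 = h_8 ≠ h_4 = h_9 ∘ h_3, so h_3 ∉ Z.
Checking each element this way leaves Z(G) = {h_12, h_6}.
(Structurally, G here is isomorphic to the dihedral group D_4.)

{h_12, h_6}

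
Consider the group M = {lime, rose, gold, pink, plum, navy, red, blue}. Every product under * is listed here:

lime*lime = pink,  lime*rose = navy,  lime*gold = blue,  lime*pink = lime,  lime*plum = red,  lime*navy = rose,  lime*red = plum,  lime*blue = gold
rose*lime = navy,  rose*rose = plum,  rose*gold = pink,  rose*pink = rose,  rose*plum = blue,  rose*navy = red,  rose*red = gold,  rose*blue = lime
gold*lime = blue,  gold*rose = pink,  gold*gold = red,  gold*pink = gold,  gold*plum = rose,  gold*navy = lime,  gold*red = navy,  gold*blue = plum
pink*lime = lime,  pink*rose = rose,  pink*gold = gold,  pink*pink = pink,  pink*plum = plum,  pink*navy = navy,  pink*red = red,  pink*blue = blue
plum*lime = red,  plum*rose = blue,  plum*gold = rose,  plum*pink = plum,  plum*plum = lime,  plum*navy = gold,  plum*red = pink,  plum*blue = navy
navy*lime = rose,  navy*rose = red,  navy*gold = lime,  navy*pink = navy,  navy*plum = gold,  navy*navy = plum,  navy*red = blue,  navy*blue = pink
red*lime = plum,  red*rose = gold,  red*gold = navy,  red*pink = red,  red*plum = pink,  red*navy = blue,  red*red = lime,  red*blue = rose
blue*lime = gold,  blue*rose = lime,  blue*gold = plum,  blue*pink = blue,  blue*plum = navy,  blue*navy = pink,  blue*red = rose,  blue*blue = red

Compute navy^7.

blue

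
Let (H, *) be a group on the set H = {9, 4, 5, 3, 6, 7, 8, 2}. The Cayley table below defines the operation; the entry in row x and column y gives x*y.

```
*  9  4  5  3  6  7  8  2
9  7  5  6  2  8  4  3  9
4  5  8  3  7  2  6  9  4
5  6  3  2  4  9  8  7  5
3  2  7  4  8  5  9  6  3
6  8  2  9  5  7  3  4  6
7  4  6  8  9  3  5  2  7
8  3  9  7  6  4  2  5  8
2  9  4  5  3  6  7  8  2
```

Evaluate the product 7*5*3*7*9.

7*5 = 8
8*3 = 6
6*7 = 3
3*9 = 2
(Structurally, H here is isomorphic to the cyclic group Z_8.)

2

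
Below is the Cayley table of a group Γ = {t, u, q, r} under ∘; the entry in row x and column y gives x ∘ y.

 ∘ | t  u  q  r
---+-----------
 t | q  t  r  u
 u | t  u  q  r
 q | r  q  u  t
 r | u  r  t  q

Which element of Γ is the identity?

u

The identity e satisfies e ∘ x = x for all x, so its row in the table reproduces the column headers.
Row u reads: t, u, q, r — exactly the header order. So u is the identity.
(Structurally, Γ here is isomorphic to the cyclic group Z_4.)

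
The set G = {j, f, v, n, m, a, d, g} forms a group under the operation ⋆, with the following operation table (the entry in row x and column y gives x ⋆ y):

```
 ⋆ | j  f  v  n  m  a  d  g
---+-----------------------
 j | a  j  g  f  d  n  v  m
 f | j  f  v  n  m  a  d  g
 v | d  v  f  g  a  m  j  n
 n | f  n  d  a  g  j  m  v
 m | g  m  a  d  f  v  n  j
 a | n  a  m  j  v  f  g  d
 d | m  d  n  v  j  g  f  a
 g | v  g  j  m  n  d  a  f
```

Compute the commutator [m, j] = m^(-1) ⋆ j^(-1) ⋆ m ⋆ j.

Identity is f; from the table m^(-1) = m and j^(-1) = n.
m ⋆ n = d
d ⋆ m = j
j ⋆ j = a

a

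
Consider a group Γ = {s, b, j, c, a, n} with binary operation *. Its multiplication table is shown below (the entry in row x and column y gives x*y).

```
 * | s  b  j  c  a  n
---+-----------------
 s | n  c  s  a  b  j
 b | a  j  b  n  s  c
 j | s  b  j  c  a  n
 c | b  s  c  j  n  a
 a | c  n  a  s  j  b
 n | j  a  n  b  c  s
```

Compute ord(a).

2

The identity element is j (its row matches the header).
a^1 = a
a^2 = a*a = j
The first power of a equal to the identity is a^2, so ord(a) = 2.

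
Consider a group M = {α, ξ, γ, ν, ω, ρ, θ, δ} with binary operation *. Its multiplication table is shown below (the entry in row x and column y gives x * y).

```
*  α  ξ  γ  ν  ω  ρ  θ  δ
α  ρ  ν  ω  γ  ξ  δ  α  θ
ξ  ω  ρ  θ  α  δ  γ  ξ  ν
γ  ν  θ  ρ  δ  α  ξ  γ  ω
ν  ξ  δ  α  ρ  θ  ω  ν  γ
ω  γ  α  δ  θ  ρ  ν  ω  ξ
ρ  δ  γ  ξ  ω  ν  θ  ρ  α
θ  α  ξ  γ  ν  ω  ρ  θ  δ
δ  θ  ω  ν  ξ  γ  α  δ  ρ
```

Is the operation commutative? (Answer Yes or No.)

No

α * γ = ω but γ * α = ν.
Since α and γ do not commute, M is not abelian.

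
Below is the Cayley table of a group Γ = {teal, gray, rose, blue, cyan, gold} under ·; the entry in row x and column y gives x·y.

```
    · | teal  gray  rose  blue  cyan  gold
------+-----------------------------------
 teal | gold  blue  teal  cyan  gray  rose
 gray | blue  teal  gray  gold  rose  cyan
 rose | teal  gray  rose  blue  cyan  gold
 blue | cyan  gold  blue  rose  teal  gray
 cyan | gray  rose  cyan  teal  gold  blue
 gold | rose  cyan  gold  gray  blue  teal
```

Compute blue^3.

blue

blue^1 = blue
blue^2 = blue·blue = rose
blue^3 = rose·blue = blue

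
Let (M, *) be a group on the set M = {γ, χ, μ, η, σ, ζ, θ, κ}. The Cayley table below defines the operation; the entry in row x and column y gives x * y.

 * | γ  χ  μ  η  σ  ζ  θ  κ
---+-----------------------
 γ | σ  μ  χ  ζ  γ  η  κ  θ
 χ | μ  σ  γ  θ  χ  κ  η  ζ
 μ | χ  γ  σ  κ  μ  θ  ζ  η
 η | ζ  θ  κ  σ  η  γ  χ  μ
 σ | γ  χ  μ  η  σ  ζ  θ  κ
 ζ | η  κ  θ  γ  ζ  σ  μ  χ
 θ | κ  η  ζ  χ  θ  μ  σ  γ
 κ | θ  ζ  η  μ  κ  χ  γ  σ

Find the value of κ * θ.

γ

Read row κ, column θ: κ * θ = γ.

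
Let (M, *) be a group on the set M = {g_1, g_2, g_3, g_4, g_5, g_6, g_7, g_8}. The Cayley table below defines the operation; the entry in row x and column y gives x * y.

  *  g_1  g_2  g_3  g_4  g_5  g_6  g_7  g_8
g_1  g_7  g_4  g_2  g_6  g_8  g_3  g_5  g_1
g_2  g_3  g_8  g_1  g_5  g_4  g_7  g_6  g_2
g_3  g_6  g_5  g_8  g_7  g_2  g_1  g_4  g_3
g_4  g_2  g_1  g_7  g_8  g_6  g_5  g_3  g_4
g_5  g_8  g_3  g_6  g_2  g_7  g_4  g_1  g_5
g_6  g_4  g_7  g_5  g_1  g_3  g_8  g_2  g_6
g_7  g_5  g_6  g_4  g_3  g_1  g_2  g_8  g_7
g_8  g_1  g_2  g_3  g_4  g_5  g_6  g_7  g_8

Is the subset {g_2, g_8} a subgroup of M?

{g_2, g_8} contains the identity g_8.
Checking products: every product of two elements of {g_2, g_8} (read from the table) lies in {g_2, g_8}, so the set is closed.
In a finite group, a nonempty closed subset is a subgroup. So {g_2, g_8} ≤ M.

Yes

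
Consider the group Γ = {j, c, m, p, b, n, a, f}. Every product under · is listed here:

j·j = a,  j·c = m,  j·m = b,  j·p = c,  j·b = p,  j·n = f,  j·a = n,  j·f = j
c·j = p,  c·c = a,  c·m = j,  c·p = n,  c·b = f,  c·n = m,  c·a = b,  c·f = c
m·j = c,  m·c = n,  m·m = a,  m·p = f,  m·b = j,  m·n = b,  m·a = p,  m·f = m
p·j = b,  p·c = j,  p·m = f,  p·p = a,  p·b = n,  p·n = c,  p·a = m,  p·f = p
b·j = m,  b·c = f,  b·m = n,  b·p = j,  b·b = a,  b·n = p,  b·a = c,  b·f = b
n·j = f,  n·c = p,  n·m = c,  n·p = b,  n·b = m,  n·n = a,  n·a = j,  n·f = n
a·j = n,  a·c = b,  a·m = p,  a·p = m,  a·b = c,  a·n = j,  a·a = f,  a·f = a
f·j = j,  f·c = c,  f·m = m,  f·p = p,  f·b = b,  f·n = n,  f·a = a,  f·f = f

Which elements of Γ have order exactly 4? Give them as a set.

{b, c, j, m, n, p}

Identity is f. Compute the order of each non-identity element by repeated multiplication:
  j: j → a → n → f  (order 4)
  c: c → a → b → f  (order 4)
  m: m → a → p → f  (order 4)
  p: p → a → m → f  (order 4)
  b: b → a → c → f  (order 4)
  n: n → a → j → f  (order 4)
  a: a → f  (order 2)
Elements of order 4: {b, c, j, m, n, p}.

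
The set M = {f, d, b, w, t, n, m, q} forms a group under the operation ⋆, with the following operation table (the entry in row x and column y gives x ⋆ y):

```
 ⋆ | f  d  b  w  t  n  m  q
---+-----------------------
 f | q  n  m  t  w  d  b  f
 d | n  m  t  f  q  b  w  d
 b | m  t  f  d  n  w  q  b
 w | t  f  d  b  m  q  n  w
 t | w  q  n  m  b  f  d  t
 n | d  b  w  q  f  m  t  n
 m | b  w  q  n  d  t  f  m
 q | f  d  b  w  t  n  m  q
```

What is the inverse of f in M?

First locate the identity: row q matches the header, so q is the identity.
Scan row f for q: f ⋆ f = q. Hence f^(-1) = f.

f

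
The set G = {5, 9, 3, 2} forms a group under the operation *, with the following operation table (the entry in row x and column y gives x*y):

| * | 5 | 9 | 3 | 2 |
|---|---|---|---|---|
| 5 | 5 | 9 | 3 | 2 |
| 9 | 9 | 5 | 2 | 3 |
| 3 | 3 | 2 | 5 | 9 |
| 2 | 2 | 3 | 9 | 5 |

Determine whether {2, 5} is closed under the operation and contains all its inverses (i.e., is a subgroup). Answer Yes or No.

{2, 5} contains the identity 5.
Checking products: every product of two elements of {2, 5} (read from the table) lies in {2, 5}, so the set is closed.
In a finite group, a nonempty closed subset is a subgroup. So {2, 5} ≤ G.
(Structurally, G here is isomorphic to the Klein four-group V_4.)

Yes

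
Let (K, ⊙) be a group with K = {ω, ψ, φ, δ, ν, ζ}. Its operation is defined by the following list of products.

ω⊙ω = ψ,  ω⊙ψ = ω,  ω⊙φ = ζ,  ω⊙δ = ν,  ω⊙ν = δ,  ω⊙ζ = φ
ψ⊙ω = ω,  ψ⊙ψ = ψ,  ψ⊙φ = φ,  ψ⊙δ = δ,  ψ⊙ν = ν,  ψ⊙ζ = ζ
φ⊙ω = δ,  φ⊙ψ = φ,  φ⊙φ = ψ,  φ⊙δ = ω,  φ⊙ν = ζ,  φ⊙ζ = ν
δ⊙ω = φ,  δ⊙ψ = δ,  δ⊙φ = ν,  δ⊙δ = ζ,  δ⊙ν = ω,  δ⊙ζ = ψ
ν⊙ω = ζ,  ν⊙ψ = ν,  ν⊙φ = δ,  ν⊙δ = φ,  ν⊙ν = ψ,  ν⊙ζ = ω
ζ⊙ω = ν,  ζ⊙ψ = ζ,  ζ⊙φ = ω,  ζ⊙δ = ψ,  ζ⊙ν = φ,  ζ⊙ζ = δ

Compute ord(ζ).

3

The identity element is ψ (its row matches the header).
ζ^1 = ζ
ζ^2 = ζ ⊙ ζ = δ
ζ^3 = δ ⊙ ζ = ψ
The first power of ζ equal to the identity is ζ^3, so ord(ζ) = 3.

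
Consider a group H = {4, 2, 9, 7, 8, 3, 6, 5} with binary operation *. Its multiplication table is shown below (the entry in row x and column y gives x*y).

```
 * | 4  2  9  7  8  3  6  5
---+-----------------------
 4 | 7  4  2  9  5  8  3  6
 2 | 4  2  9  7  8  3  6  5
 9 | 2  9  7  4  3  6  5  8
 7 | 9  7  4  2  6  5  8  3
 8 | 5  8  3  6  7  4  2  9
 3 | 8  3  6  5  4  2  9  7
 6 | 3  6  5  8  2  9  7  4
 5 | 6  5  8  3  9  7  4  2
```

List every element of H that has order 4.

{4, 6, 8, 9}

Identity is 2. Compute the order of each non-identity element by repeated multiplication:
  4: 4 → 7 → 9 → 2  (order 4)
  9: 9 → 7 → 4 → 2  (order 4)
  7: 7 → 2  (order 2)
  8: 8 → 7 → 6 → 2  (order 4)
  3: 3 → 2  (order 2)
  6: 6 → 7 → 8 → 2  (order 4)
  5: 5 → 2  (order 2)
Elements of order 4: {4, 6, 8, 9}.
(Structurally, H here is isomorphic to Z_2 x Z_4.)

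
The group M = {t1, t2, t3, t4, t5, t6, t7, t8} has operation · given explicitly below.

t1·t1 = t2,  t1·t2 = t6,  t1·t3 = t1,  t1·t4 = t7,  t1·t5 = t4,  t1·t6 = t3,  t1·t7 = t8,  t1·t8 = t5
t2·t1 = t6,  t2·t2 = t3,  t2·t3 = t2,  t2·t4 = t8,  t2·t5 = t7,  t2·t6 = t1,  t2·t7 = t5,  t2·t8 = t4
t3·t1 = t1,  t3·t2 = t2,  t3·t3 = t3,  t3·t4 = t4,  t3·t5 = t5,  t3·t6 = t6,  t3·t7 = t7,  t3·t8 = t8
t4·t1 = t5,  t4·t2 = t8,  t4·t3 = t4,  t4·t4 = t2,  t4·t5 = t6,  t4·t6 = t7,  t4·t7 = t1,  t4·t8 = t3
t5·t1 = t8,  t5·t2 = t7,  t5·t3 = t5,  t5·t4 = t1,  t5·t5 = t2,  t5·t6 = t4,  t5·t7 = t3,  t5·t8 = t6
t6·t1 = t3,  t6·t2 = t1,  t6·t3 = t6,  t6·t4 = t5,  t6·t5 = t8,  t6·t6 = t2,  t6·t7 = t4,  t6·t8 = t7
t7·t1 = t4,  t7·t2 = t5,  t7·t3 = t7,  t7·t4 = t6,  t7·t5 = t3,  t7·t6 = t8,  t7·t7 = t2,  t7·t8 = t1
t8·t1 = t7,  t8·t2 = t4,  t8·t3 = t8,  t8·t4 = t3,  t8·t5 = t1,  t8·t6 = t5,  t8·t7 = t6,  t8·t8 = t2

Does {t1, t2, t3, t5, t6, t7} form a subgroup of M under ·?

No

t5·t6 = t4, which is not in {t1, t2, t3, t5, t6, t7}.
The subset is not closed under ·, so it is not a subgroup.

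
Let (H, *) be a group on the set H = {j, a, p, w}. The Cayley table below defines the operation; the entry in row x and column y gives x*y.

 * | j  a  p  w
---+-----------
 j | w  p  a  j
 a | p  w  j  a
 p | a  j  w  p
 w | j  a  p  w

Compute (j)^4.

j^1 = j
j^2 = j*j = w
j^3 = w*j = j
j^4 = j*j = w

w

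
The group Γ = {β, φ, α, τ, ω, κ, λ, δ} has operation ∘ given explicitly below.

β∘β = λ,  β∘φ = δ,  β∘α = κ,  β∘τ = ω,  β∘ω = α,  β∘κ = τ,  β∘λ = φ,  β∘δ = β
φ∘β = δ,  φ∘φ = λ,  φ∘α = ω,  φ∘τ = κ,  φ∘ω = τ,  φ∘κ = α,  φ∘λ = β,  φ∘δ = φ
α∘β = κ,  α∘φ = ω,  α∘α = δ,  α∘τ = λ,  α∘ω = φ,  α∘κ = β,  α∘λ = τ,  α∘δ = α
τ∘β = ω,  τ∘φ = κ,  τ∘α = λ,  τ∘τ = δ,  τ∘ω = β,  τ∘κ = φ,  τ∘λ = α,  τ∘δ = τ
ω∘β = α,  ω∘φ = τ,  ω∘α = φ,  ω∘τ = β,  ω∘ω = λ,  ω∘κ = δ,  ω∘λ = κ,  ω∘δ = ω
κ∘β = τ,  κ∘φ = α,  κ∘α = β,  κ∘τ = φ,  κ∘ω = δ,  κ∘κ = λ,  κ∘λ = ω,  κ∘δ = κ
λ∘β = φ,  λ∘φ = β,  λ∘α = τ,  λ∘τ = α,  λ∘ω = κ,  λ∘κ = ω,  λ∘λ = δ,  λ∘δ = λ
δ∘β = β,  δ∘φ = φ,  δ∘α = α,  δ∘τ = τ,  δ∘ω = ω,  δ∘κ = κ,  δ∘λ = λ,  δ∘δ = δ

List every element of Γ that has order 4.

{β, κ, φ, ω}

Identity is δ. Compute the order of each non-identity element by repeated multiplication:
  β: β → λ → φ → δ  (order 4)
  φ: φ → λ → β → δ  (order 4)
  α: α → δ  (order 2)
  τ: τ → δ  (order 2)
  ω: ω → λ → κ → δ  (order 4)
  κ: κ → λ → ω → δ  (order 4)
  λ: λ → δ  (order 2)
Elements of order 4: {β, κ, φ, ω}.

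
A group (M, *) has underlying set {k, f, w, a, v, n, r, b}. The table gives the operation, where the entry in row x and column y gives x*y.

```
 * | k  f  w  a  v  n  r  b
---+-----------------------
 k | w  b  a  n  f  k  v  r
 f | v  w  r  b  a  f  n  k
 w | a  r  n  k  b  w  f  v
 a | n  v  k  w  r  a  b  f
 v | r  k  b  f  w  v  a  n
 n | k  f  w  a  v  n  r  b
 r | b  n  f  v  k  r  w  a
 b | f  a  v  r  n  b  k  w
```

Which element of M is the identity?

The identity e satisfies e*x = x for all x, so its row in the table reproduces the column headers.
Row n reads: k, f, w, a, v, n, r, b — exactly the header order. So n is the identity.

n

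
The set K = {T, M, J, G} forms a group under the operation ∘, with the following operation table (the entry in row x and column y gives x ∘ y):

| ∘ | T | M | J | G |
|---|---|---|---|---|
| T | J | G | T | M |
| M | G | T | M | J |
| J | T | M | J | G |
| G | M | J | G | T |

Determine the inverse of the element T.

First locate the identity: row J matches the header, so J is the identity.
Scan row T for J: T ∘ T = J. Hence T^(-1) = T.

T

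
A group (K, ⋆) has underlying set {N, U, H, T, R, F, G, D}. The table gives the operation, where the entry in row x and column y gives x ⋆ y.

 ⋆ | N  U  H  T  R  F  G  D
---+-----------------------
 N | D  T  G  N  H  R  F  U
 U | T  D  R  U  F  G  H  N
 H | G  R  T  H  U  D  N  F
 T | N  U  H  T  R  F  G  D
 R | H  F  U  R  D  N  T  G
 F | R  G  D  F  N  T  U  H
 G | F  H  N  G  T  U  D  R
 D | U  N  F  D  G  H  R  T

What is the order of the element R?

The identity element is T (its row matches the header).
R^1 = R
R^2 = R ⋆ R = D
R^3 = D ⋆ R = G
R^4 = G ⋆ R = T
The first power of R equal to the identity is R^4, so ord(R) = 4.
(Structurally, K here is isomorphic to Z_2 x Z_4.)

4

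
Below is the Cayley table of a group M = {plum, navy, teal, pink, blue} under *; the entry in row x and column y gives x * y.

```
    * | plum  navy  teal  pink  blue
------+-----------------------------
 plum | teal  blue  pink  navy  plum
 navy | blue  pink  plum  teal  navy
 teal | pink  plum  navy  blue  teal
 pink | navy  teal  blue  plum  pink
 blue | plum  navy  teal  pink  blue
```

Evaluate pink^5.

blue

pink^1 = pink
pink^2 = pink * pink = plum
pink^3 = plum * pink = navy
pink^4 = navy * pink = teal
pink^5 = teal * pink = blue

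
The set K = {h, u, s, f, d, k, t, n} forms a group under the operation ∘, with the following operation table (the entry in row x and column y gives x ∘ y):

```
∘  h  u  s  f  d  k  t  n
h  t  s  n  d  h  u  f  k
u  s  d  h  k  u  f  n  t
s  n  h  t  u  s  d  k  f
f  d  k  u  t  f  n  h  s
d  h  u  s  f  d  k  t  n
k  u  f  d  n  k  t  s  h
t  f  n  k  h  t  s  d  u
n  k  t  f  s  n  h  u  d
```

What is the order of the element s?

The identity element is d (its row matches the header).
s^1 = s
s^2 = s ∘ s = t
s^3 = t ∘ s = k
s^4 = k ∘ s = d
The first power of s equal to the identity is s^4, so ord(s) = 4.
(Structurally, K here is isomorphic to Z_2 x Z_4.)

4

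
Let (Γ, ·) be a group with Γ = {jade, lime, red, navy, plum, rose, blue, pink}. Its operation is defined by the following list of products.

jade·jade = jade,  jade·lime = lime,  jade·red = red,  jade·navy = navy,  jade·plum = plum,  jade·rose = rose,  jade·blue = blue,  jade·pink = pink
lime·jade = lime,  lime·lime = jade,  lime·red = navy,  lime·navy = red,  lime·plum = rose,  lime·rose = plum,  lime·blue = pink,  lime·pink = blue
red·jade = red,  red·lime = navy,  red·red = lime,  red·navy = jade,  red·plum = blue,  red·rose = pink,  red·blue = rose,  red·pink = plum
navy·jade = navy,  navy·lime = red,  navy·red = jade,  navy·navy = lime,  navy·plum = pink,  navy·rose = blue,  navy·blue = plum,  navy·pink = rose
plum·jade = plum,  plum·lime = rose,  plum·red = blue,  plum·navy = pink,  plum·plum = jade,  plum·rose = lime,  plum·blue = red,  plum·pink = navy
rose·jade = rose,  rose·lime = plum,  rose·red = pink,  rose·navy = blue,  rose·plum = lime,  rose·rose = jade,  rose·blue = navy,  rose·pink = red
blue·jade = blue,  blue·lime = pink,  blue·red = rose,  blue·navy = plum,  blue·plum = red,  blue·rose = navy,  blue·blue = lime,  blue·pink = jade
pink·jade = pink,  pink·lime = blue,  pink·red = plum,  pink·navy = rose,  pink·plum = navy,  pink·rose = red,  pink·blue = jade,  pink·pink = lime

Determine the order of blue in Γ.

The identity element is jade (its row matches the header).
blue^1 = blue
blue^2 = blue·blue = lime
blue^3 = lime·blue = pink
blue^4 = pink·blue = jade
The first power of blue equal to the identity is blue^4, so ord(blue) = 4.

4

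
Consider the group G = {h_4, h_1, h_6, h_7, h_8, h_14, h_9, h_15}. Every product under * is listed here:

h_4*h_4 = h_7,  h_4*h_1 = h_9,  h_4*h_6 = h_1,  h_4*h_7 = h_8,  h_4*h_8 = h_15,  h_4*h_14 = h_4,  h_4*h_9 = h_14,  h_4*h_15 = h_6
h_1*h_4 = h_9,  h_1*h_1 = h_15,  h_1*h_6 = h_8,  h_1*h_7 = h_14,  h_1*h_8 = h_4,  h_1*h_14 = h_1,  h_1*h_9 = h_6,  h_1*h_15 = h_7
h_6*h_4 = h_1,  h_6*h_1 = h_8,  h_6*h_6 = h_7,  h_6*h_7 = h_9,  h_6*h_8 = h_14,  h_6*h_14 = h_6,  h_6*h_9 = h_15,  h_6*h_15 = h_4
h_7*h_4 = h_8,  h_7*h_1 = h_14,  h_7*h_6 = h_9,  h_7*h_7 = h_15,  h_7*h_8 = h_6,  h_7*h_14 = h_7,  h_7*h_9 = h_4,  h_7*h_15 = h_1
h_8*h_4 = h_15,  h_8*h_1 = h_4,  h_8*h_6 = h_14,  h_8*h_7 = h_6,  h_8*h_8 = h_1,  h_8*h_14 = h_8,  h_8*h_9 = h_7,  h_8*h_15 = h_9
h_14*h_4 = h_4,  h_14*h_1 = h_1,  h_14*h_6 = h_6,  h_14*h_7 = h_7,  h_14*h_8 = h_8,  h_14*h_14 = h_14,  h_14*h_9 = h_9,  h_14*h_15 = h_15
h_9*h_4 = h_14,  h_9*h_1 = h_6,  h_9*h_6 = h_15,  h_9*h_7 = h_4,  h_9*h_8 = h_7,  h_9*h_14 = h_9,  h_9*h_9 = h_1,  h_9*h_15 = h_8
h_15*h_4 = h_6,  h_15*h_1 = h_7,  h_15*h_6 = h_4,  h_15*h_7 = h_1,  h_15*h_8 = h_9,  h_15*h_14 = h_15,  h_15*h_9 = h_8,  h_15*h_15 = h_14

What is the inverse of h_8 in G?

h_6

First locate the identity: row h_14 matches the header, so h_14 is the identity.
Scan row h_8 for h_14: h_8 * h_6 = h_14. Hence h_8^(-1) = h_6.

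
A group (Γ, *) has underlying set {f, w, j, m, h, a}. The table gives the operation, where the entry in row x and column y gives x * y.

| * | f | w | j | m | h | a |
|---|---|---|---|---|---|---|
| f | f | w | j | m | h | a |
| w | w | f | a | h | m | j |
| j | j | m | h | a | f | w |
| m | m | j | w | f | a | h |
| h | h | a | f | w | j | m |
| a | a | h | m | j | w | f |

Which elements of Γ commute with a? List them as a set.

{a, f}

Compare row a with column a entry by entry.
w * a = j but a * w = h, so w does not.
Collecting the elements that commute with a: C(a) = {a, f}.
(Structurally, Γ here is isomorphic to the symmetric group S_3.)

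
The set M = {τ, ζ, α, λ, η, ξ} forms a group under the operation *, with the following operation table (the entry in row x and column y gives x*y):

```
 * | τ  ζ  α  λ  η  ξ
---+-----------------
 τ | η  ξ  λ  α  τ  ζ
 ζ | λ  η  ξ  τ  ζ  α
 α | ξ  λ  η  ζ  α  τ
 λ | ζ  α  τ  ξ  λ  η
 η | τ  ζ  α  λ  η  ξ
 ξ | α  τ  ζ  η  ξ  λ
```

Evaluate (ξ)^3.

ξ^1 = ξ
ξ^2 = ξ*ξ = λ
ξ^3 = λ*ξ = η

η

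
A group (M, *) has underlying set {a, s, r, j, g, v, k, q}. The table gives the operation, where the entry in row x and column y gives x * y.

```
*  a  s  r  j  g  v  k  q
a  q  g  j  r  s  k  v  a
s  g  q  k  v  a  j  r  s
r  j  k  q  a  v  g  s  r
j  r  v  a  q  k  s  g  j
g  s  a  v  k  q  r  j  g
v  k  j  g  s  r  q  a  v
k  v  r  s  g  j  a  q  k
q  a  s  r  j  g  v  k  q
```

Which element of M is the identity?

The identity e satisfies e * x = x for all x, so its row in the table reproduces the column headers.
Row q reads: a, s, r, j, g, v, k, q — exactly the header order. So q is the identity.

q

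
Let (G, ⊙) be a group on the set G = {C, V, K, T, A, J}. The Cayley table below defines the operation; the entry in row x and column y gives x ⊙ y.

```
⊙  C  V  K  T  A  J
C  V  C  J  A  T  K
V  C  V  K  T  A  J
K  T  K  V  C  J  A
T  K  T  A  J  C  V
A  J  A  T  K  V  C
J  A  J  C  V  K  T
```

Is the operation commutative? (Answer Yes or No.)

J ⊙ K = C but K ⊙ J = A.
Since J and K do not commute, G is not abelian.

No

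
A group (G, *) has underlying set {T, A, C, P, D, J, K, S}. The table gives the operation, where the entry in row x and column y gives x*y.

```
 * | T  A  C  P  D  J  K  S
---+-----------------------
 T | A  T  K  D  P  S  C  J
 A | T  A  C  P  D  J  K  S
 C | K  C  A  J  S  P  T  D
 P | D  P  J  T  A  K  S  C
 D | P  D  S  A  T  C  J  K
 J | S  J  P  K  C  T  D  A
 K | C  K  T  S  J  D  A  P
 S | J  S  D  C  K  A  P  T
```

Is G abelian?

Yes

Check whether the table is symmetric across its main diagonal.
Every entry (row x, col y) equals the entry (row y, col x), so G is abelian.
(In fact G ≅ Z_2 x Z_4.)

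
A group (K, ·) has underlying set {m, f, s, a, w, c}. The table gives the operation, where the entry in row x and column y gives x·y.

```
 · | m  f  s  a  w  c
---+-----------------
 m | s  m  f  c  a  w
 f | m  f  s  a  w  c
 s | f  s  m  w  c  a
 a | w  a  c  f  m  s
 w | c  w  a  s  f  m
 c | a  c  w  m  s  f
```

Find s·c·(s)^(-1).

w

The identity is f. In row s, the entry f sits in column m, so s^(-1) = m.
s·c = a
a·m = w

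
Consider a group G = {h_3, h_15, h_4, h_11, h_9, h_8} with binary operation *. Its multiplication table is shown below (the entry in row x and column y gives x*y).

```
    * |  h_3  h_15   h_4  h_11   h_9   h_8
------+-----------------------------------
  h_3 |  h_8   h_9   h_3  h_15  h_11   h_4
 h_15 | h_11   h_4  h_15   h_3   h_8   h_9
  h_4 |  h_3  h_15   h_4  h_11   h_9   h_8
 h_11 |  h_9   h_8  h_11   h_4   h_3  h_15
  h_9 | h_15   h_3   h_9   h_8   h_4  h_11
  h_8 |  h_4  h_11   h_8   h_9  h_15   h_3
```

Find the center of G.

{h_4}

An element z is central iff its row equals its column in the table.
For h_11: h_11*h_8 = h_15 ≠ h_9 = h_8*h_11, so h_11 ∉ Z.
Checking each element this way leaves Z(G) = {h_4}.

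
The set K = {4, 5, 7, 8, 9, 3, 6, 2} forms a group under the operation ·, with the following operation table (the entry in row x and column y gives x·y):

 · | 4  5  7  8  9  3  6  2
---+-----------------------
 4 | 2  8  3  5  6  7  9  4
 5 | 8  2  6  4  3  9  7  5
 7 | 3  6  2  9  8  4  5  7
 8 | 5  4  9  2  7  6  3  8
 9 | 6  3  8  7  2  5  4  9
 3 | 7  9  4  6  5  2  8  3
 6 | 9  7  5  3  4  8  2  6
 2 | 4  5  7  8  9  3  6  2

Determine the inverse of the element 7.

First locate the identity: row 2 matches the header, so 2 is the identity.
Scan row 7 for 2: 7·7 = 2. Hence 7^(-1) = 7.

7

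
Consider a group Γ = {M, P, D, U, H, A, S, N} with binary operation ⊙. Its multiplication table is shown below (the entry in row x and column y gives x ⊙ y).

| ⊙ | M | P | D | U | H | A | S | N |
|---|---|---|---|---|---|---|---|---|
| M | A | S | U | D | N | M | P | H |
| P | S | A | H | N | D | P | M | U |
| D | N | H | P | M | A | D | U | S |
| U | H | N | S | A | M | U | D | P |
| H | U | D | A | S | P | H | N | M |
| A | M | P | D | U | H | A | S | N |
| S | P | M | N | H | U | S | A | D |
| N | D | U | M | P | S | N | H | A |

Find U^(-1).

First locate the identity: row A matches the header, so A is the identity.
Scan row U for A: U ⊙ U = A. Hence U^(-1) = U.

U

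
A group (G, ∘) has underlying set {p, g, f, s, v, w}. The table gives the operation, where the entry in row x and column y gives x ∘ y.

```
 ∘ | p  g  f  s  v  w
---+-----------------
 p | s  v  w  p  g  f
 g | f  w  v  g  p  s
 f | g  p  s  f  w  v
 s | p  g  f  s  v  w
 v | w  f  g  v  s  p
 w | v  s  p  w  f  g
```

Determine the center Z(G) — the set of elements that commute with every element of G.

{s}

An element z is central iff its row equals its column in the table.
For w: w ∘ f = p ≠ v = f ∘ w, so w ∉ Z.
Checking each element this way leaves Z(G) = {s}.
(Structurally, G here is isomorphic to the symmetric group S_3.)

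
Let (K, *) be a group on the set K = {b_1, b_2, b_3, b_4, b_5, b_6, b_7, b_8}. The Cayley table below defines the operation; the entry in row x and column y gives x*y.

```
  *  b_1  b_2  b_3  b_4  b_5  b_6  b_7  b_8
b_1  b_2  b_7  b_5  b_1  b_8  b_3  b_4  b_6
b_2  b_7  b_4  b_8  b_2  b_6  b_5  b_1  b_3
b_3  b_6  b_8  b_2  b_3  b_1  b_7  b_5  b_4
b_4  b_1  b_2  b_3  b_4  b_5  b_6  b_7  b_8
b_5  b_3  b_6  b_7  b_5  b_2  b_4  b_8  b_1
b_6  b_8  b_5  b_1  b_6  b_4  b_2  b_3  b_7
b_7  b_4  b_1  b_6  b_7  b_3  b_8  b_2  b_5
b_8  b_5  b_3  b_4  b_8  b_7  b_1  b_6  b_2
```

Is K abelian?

b_3*b_6 = b_7 but b_6*b_3 = b_1.
Since b_3 and b_6 do not commute, K is not abelian.

No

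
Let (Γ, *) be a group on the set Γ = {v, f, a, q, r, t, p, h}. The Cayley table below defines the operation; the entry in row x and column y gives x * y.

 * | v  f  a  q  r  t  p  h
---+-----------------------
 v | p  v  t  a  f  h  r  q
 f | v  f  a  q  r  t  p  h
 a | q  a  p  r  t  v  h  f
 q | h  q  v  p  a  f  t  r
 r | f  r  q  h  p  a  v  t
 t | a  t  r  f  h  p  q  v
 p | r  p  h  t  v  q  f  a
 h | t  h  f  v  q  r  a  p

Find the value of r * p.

Read row r, column p: r * p = v.

v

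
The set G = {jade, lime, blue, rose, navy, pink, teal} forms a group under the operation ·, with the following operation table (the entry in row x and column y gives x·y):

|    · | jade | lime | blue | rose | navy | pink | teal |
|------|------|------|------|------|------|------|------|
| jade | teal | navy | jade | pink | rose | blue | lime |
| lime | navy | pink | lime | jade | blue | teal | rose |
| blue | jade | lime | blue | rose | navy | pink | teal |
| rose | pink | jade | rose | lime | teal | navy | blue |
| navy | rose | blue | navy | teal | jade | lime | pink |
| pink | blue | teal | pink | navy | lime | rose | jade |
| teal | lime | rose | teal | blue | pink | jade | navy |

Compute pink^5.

pink^1 = pink
pink^2 = pink·pink = rose
pink^3 = rose·pink = navy
pink^4 = navy·pink = lime
pink^5 = lime·pink = teal

teal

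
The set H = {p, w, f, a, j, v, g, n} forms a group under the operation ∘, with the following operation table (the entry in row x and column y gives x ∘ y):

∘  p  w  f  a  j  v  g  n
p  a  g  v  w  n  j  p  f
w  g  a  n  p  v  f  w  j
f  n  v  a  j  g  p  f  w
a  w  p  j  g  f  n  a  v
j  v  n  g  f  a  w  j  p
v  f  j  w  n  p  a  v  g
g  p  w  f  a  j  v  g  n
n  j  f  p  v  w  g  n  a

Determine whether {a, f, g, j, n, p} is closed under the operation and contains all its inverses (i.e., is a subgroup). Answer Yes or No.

No

a ∘ n = v, which is not in {a, f, g, j, n, p}.
The subset is not closed under ∘, so it is not a subgroup.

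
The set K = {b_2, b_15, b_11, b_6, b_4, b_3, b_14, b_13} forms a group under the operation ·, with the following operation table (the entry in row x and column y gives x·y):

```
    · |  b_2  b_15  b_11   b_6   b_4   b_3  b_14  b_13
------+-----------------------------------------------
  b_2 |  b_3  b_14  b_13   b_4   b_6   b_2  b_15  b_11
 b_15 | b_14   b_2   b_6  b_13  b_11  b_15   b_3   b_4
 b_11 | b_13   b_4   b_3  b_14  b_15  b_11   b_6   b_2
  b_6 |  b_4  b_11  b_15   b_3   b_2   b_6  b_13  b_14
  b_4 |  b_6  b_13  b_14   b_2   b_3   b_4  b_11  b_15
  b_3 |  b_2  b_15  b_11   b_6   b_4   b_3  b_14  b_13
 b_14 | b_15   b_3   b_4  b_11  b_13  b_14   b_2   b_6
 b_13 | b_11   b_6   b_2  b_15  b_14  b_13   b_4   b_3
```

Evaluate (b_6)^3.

b_6^1 = b_6
b_6^2 = b_6·b_6 = b_3
b_6^3 = b_3·b_6 = b_6
(Structurally, K here is isomorphic to the dihedral group D_4.)

b_6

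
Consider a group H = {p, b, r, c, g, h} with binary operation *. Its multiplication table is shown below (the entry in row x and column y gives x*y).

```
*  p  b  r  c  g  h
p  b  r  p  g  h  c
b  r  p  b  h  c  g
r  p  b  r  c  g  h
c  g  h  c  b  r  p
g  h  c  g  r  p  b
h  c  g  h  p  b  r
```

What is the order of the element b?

3

The identity element is r (its row matches the header).
b^1 = b
b^2 = b*b = p
b^3 = p*b = r
The first power of b equal to the identity is b^3, so ord(b) = 3.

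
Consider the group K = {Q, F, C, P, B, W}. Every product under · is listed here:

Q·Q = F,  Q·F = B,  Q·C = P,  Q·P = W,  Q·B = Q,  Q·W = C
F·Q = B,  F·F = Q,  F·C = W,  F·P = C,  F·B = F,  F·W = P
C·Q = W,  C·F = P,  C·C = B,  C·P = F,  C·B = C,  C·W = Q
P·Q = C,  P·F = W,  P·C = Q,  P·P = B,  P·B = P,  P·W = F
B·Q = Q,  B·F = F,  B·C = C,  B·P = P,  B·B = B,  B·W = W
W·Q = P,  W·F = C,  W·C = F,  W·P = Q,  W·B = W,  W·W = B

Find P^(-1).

First locate the identity: row B matches the header, so B is the identity.
Scan row P for B: P·P = B. Hence P^(-1) = P.
(Structurally, K here is isomorphic to the symmetric group S_3.)

P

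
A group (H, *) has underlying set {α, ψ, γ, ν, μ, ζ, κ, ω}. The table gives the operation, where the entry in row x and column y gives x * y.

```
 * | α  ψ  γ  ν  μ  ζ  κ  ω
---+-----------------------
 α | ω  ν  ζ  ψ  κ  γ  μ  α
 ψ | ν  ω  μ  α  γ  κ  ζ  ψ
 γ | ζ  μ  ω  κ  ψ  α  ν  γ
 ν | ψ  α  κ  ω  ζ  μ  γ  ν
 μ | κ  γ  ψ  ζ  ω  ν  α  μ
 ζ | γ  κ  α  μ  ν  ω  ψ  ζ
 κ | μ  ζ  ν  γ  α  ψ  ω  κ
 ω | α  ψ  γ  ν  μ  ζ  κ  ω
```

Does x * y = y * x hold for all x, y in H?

Check whether the table is symmetric across its main diagonal.
Every entry (row x, col y) equals the entry (row y, col x), so H is abelian.

Yes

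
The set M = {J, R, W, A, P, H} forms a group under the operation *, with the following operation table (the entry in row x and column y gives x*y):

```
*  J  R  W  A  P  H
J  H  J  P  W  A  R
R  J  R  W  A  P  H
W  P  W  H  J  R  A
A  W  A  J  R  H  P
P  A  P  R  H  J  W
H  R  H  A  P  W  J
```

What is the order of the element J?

The identity element is R (its row matches the header).
J^1 = J
J^2 = J*J = H
J^3 = H*J = R
The first power of J equal to the identity is J^3, so ord(J) = 3.

3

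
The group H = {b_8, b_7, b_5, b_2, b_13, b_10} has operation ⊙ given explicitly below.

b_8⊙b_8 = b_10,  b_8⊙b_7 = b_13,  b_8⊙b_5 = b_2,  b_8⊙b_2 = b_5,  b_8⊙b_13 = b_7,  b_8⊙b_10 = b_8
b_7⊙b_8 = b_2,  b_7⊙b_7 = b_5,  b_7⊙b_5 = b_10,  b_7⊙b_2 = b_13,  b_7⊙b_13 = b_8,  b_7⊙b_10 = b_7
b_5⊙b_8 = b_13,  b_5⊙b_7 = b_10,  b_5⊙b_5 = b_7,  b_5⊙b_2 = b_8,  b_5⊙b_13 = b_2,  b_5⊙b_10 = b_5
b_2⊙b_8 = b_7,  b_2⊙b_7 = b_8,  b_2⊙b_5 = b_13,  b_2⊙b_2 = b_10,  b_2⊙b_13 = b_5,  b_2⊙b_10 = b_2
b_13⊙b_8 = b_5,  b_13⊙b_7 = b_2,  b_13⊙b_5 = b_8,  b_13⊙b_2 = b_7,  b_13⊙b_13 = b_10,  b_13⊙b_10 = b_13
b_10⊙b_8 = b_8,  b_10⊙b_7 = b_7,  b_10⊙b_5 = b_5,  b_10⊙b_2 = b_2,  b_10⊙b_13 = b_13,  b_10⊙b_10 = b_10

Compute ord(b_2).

2

The identity element is b_10 (its row matches the header).
b_2^1 = b_2
b_2^2 = b_2 ⊙ b_2 = b_10
The first power of b_2 equal to the identity is b_2^2, so ord(b_2) = 2.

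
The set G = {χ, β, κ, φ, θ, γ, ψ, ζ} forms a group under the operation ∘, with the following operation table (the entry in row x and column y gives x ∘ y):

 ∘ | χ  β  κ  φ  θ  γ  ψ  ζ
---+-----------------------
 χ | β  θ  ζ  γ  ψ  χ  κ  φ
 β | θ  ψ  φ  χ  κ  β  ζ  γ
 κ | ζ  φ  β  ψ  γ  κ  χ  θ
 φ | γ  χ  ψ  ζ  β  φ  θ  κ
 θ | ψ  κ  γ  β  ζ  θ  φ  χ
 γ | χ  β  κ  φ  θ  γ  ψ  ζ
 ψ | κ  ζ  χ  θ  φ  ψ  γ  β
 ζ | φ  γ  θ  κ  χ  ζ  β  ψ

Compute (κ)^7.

θ

κ^1 = κ
κ^2 = κ ∘ κ = β
κ^3 = β ∘ κ = φ
κ^4 = φ ∘ κ = ψ
κ^5 = ψ ∘ κ = χ
κ^6 = χ ∘ κ = ζ
κ^7 = ζ ∘ κ = θ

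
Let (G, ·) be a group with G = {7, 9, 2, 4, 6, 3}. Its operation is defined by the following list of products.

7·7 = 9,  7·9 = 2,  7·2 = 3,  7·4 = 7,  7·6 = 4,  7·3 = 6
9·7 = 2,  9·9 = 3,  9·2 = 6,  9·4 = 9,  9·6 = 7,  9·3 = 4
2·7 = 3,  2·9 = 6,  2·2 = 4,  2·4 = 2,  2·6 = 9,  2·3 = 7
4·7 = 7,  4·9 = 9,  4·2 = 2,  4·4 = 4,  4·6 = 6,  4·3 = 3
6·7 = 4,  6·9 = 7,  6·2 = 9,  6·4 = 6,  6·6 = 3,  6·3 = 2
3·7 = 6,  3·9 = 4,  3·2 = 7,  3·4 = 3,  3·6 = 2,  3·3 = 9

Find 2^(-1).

2

First locate the identity: row 4 matches the header, so 4 is the identity.
Scan row 2 for 4: 2·2 = 4. Hence 2^(-1) = 2.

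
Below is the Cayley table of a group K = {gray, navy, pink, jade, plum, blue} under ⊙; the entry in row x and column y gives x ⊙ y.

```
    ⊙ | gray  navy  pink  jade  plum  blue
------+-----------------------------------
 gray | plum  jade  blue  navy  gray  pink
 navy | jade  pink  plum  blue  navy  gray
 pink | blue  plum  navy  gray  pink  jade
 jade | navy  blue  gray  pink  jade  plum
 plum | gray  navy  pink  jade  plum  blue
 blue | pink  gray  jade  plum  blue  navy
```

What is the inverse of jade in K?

First locate the identity: row plum matches the header, so plum is the identity.
Scan row jade for plum: jade ⊙ blue = plum. Hence jade^(-1) = blue.

blue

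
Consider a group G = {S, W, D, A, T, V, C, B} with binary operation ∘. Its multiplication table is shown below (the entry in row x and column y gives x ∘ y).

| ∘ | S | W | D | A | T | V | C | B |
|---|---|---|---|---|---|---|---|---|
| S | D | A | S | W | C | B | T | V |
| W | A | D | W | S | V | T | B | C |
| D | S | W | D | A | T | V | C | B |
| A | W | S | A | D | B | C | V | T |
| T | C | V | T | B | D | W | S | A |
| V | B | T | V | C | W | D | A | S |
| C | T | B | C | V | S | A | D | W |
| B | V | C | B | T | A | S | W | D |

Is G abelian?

Yes

Check whether the table is symmetric across its main diagonal.
Every entry (row x, col y) equals the entry (row y, col x), so G is abelian.
(In fact G ≅ the elementary abelian group (Z_2)^3.)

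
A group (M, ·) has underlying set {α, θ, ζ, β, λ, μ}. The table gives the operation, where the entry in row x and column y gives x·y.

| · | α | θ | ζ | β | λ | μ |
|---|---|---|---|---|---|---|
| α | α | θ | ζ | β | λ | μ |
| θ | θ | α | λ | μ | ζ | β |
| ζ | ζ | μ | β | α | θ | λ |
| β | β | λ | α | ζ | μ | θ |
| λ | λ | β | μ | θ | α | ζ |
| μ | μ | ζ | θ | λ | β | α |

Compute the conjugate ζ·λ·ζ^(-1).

The identity is α. In row ζ, the entry α sits in column β, so ζ^(-1) = β.
ζ·λ = θ
θ·β = μ

μ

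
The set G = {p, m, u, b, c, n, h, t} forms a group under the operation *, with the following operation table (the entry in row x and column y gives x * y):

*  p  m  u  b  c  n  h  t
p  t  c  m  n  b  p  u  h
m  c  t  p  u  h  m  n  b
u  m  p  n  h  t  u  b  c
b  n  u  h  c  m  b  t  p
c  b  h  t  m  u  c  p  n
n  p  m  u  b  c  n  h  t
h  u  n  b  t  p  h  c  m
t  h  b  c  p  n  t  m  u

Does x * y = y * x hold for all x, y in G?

Check whether the table is symmetric across its main diagonal.
Every entry (row x, col y) equals the entry (row y, col x), so G is abelian.

Yes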